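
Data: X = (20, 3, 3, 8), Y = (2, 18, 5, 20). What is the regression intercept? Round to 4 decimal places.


a = ybar - b*xbar, where b = sum((xi-xbar)(yi-ybar)) / sum((xi-xbar)^2)
n = 4, xbar = 34/4 = 8.5, ybar = 45/4 = 11.25
Sxy = sum((xi-xbar)(yi-ybar)) = -113.5
Sxx = sum((xi-xbar)^2) = 193
b = Sxy / Sxx = -227/386 ≈ -0.588083
a = 11.25 - (-0.588083) * 8.5 = 3136/193 ≈ 16.248705

16.2487


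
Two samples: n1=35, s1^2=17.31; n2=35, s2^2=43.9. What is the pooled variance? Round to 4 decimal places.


sp^2 = ((n1-1)*s1^2 + (n2-1)*s2^2)/(n1+n2-2)
(n1-1)*s1^2 = 34 * 17.31 = 588.54
(n2-1)*s2^2 = 34 * 43.9 = 1492.6
numerator = 588.54 + 1492.6 = 2081.14
n1+n2-2 = 68
sp^2 = 2081.14 / 68 = 30.605

30.6050


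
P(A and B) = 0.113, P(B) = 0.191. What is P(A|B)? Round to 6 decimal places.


P(A|B) = P(A and B) / P(B) = 0.113 / 0.191 = 113/191 ≈ 0.59162304

0.591623


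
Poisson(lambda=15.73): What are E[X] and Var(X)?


E[X] = Var(X) = lambda = 15.73

15.73, 15.73


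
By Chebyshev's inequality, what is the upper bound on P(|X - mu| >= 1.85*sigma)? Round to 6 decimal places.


P <= 1/k^2
k^2 = 1.85^2 = 3.4225
1/k^2 = 1 / 3.4225 = 400/1369 ≈ 0.29218408

0.292184


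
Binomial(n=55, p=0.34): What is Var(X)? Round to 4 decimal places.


Var = n*p*(1-p) = 55 * 0.34 * 0.66 = 12.342

12.3420


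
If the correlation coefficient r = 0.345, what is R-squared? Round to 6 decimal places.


R^2 = r^2 = (0.345)^2 = 0.119025

0.119025


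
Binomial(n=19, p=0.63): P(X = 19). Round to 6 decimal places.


P = C(n,k) * p^k * (1-p)^(n-k)
C(19,19) = 1
p^k = 0.63^19 ≈ 0.0001539822
(1-p)^(n-k) = 0.37^0 = 1
P = 1 * 0.0001539822 * 1 ≈ 0.000154

0.000154


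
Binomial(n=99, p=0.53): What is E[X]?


E[X] = n*p = 99 * 0.53 = 52.47

52.47


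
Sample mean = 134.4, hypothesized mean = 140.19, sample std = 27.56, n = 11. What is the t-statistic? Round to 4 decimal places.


t = (xbar - mu0) / (s/sqrt(n))
xbar - mu0 = 134.4 - 140.19 = -5.79
sqrt(11) ≈ 3.31662479
s/sqrt(n) = 27.56 / 3.31662479 ≈ 8.30965266
t = -5.79 / 8.30965266 ≈ -0.696780

-0.6968


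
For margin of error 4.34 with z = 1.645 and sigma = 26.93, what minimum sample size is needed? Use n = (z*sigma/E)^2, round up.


z*sigma/E = 1.645 * 26.93 / 4.34 ≈ 10.207339
(z*sigma/E)^2 ≈ 104.189764
round up: n = 105

105


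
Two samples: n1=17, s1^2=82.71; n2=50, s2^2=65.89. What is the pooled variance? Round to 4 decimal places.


sp^2 = ((n1-1)*s1^2 + (n2-1)*s2^2)/(n1+n2-2)
(n1-1)*s1^2 = 16 * 82.71 = 1323.36
(n2-1)*s2^2 = 49 * 65.89 = 3228.61
numerator = 1323.36 + 3228.61 = 4551.97
n1+n2-2 = 65
sp^2 = 4551.97 / 65 = 455197/6500 ≈ 70.030308

70.0303


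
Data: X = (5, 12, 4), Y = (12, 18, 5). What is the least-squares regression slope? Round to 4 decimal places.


b = sum((xi-xbar)(yi-ybar)) / sum((xi-xbar)^2)
n = 3, xbar = 21/3 = 7, ybar = 35/3 ≈ 11.666667
Sxy = sum((xi-xbar)(yi-ybar)) = 51
Sxx = sum((xi-xbar)^2) = 38
b = Sxy / Sxx = 51/38 ≈ 1.342105

1.3421


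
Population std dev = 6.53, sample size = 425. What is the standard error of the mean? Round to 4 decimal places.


SE = sigma / sqrt(n)
sqrt(425) ≈ 20.615528
SE = 6.53 / 20.615528 ≈ 0.316752

0.3168


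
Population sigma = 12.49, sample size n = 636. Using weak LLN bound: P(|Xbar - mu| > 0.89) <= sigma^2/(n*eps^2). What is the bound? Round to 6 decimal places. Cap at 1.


bound = min(1, sigma^2/(n*eps^2))
sigma^2 = 12.49^2 = 156.0001
n*eps^2 = 636 * 0.89^2 = 636 * 0.7921 = 503.7756
sigma^2/(n*eps^2) = 156.0001 / 503.7756 ≈ 0.30966188

0.309662


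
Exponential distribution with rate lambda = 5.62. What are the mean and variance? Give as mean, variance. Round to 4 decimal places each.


mean = 1/lam, var = 1/lam^2
mean = 1 / 5.62 = 50/281 ≈ 0.177936
lam^2 = 5.62^2 = 31.5844
var = 1 / 31.5844 ≈ 0.031661

0.1779, 0.0317


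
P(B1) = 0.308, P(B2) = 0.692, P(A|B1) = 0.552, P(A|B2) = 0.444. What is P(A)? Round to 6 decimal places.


P(A) = P(A|B1)*P(B1) + P(A|B2)*P(B2)
P(A|B1)*P(B1) = 0.552 * 0.308 = 0.170016
P(A|B2)*P(B2) = 0.444 * 0.692 = 0.307248
P(A) = 0.170016 + 0.307248 = 0.477264

0.477264


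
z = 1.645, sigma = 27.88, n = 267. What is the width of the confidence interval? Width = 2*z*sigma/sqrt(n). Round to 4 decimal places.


width = 2*z*sigma/sqrt(n)
2*z*sigma = 2 * 1.645 * 27.88 = 91.7252
sqrt(267) ≈ 16.340135
width = 91.7252 / 16.340135 ≈ 5.613491

5.6135


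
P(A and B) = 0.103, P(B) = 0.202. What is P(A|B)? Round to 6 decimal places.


P(A|B) = P(A and B) / P(B) = 0.103 / 0.202 = 103/202 ≈ 0.50990099

0.509901


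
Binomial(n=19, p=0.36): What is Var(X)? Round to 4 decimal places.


Var = n*p*(1-p) = 19 * 0.36 * 0.64 = 4.3776

4.3776


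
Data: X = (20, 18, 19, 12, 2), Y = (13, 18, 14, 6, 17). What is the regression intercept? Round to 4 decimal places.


a = ybar - b*xbar, where b = sum((xi-xbar)(yi-ybar)) / sum((xi-xbar)^2)
n = 5, xbar = 71/5 = 14.2, ybar = 68/5 = 13.6
Sxy = sum((xi-xbar)(yi-ybar)) = -9.6
Sxx = sum((xi-xbar)^2) = 224.8
b = Sxy / Sxx = -12/281 ≈ -0.042705
a = 13.6 - (-0.042705) * 14.2 = 3992/281 ≈ 14.206406

14.2064


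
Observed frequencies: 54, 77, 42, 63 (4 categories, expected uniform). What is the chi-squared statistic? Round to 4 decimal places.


chi2 = sum((O-E)^2/E), E = total/4
total = 236, E = 236/4 = 59
(54 - 59)^2 / 59 = 25 / 59 = 25/59 ≈ 0.423729
(77 - 59)^2 / 59 = 324 / 59 = 324/59 ≈ 5.491525
(42 - 59)^2 / 59 = 289 / 59 = 289/59 ≈ 4.898305
(63 - 59)^2 / 59 = 16 / 59 = 16/59 ≈ 0.271186
chi2 = 654/59 ≈ 11.084746

11.0847


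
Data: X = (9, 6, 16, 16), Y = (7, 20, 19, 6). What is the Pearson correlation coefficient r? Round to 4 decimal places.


r = sum((xi-xbar)(yi-ybar)) / sqrt(sum((xi-xbar)^2) * sum((yi-ybar)^2))
n = 4, xbar = 47/4 = 11.75, ybar = 52/4 = 13
Sxy = sum((xi-xbar)(yi-ybar)) = -28
Sxx = sum((xi-xbar)^2) = 76.75
Syy = sum((yi-ybar)^2) = 170
sqrt(Sxx*Syy) ≈ 114.225654
r = Sxy / sqrt(Sxx*Syy) = -28 / 114.225654 ≈ -0.245129

-0.2451


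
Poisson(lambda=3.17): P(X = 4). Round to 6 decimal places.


P = e^(-lam) * lam^k / k!
e^(-3.17) ≈ 0.04200360
lam^k = 3.17^4 ≈ 100.980391
k! = 4! = 24
P = 0.04200360 * 100.980391 / 24 ≈ 0.176731

0.176731


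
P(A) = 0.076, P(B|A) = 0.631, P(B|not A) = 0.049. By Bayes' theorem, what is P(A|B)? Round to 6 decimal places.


P(A|B) = P(B|A)*P(A) / P(B), P(B) = P(B|A)*P(A) + P(B|not A)*P(not A)
P(B|A)*P(A) = 0.631 * 0.076 = 0.047956
P(B|not A)*P(not A) = 0.049 * 0.924 = 0.045276
P(B) = 0.047956 + 0.045276 = 0.093232
P(A|B) = 0.047956 / 0.093232 ≈ 0.51437275

0.514373


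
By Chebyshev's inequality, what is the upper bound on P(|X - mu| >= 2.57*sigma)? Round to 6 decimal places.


P <= 1/k^2
k^2 = 2.57^2 = 6.6049
1/k^2 = 1 / 6.6049 ≈ 0.15140275

0.151403


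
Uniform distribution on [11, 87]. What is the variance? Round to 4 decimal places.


Var = (b-a)^2 / 12
(b-a)^2 = (87 - 11)^2 = 5776
Var = 5776/12 ≈ 481.333333

481.3333


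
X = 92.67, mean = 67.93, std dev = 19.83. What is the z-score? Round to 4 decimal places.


z = (X - mu) / sigma
X - mu = 92.67 - 67.93 = 24.74
z = 24.74 / 19.83 = 2474/1983 ≈ 1.247605

1.2476


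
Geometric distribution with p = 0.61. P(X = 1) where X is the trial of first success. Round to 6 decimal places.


P = (1-p)^(k-1) * p
(1-p)^(k-1) = 0.39^0 = 1
P = 1 * 0.61 = 0.61

0.610000


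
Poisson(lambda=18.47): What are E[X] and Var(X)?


E[X] = Var(X) = lambda = 18.47

18.47, 18.47


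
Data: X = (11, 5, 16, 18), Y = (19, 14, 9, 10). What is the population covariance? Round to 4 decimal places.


Cov = (1/n)*sum((xi-xbar)(yi-ybar))
n = 4, xbar = 50/4 = 12.5, ybar = 52/4 = 13
sum((xi-xbar)(yi-ybar)) = -47
Cov = -47 / 4 = -11.75

-11.7500


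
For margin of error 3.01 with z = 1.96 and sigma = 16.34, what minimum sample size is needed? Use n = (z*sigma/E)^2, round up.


z*sigma/E = 1.96 * 16.34 / 3.01 = 10.64
(z*sigma/E)^2 = 113.2096
round up: n = 114

114


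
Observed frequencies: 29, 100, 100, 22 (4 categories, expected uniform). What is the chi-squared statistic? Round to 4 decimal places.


chi2 = sum((O-E)^2/E), E = total/4
total = 251, E = 251/4 = 62.75
(29 - 62.75)^2 / 62.75 = 1139.0625 / 62.75 = 18225/1004 ≈ 18.152390
(100 - 62.75)^2 / 62.75 = 1387.5625 / 62.75 = 22201/1004 ≈ 22.112550
(100 - 62.75)^2 / 62.75 = 1387.5625 / 62.75 = 22201/1004 ≈ 22.112550
(22 - 62.75)^2 / 62.75 = 1660.5625 / 62.75 = 26569/1004 ≈ 26.463147
chi2 = 22299/251 ≈ 88.840637

88.8406


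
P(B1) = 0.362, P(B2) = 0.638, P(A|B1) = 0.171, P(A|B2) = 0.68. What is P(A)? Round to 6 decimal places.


P(A) = P(A|B1)*P(B1) + P(A|B2)*P(B2)
P(A|B1)*P(B1) = 0.171 * 0.362 = 0.061902
P(A|B2)*P(B2) = 0.68 * 0.638 = 0.43384
P(A) = 0.061902 + 0.43384 = 0.495742

0.495742


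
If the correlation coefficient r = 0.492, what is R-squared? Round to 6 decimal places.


R^2 = r^2 = (0.492)^2 = 0.242064

0.242064


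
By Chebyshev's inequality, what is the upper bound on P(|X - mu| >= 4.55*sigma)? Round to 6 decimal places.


P <= 1/k^2
k^2 = 4.55^2 = 20.7025
1/k^2 = 1 / 20.7025 = 400/8281 ≈ 0.04830335

0.048303


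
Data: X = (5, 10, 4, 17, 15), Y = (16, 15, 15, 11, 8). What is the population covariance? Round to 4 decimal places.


Cov = (1/n)*sum((xi-xbar)(yi-ybar))
n = 5, xbar = 51/5 = 10.2, ybar = 65/5 = 13
sum((xi-xbar)(yi-ybar)) = -66
Cov = -66 / 5 = -13.2

-13.2000


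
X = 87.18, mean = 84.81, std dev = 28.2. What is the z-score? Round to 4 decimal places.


z = (X - mu) / sigma
X - mu = 87.18 - 84.81 = 2.37
z = 2.37 / 28.2 = 79/940 ≈ 0.084043

0.0840


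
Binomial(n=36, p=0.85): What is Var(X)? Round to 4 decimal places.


Var = n*p*(1-p) = 36 * 0.85 * 0.15 = 4.59

4.5900


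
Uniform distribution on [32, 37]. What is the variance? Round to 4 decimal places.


Var = (b-a)^2 / 12
(b-a)^2 = (37 - 32)^2 = 25
Var = 25/12 ≈ 2.083333

2.0833


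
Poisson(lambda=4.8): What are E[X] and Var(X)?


E[X] = Var(X) = lambda = 4.8

4.8, 4.8


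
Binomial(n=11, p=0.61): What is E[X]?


E[X] = n*p = 11 * 0.61 = 6.71

6.71


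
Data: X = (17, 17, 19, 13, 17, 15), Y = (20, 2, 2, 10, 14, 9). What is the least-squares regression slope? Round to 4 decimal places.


b = sum((xi-xbar)(yi-ybar)) / sum((xi-xbar)^2)
n = 6, xbar = 98/6 = 49/3 ≈ 16.333333, ybar = 57/6 = 9.5
Sxy = sum((xi-xbar)(yi-ybar)) = -16
Sxx = sum((xi-xbar)^2) = 64/3 ≈ 21.333333
b = Sxy / Sxx = -0.75

-0.7500


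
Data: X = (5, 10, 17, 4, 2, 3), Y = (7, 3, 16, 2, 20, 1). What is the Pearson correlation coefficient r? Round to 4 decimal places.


r = sum((xi-xbar)(yi-ybar)) / sqrt(sum((xi-xbar)^2) * sum((yi-ybar)^2))
n = 6, xbar = 41/6 ≈ 6.833333, ybar = 49/6 ≈ 8.166667
Sxy = sum((xi-xbar)(yi-ybar)) = 319/6 ≈ 53.166667
Sxx = sum((xi-xbar)^2) = 977/6 ≈ 162.833333
Syy = sum((yi-ybar)^2) = 1913/6 ≈ 318.833333
sqrt(Sxx*Syy) ≈ 227.852352
r = Sxy / sqrt(Sxx*Syy) = 53.166667 / 227.852352 ≈ 0.233338

0.2333


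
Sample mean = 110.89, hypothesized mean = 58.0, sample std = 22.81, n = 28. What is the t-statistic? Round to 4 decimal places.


t = (xbar - mu0) / (s/sqrt(n))
xbar - mu0 = 110.89 - 58.0 = 52.89
sqrt(28) ≈ 5.29150262
s/sqrt(n) = 22.81 / 5.29150262 ≈ 4.31068481
t = 52.89 / 4.31068481 ≈ 12.269512

12.2695


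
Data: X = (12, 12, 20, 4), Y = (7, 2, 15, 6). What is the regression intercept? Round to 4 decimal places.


a = ybar - b*xbar, where b = sum((xi-xbar)(yi-ybar)) / sum((xi-xbar)^2)
n = 4, xbar = 48/4 = 12, ybar = 30/4 = 7.5
Sxy = sum((xi-xbar)(yi-ybar)) = 72
Sxx = sum((xi-xbar)^2) = 128
b = Sxy / Sxx = 0.5625
a = 7.5 - 0.5625 * 12 = 0.75

0.7500


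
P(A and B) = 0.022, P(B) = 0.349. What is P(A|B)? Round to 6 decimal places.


P(A|B) = P(A and B) / P(B) = 0.022 / 0.349 = 22/349 ≈ 0.06303725

0.063037


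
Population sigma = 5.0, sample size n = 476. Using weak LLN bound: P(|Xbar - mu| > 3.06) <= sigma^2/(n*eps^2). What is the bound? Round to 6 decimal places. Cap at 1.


bound = min(1, sigma^2/(n*eps^2))
sigma^2 = 5.0^2 = 25
n*eps^2 = 476 * 3.06^2 = 476 * 9.3636 = 4457.0736
sigma^2/(n*eps^2) = 25 / 4457.0736 ≈ 0.00560906

0.005609


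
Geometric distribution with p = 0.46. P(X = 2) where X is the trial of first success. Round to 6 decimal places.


P = (1-p)^(k-1) * p
(1-p)^(k-1) = 0.54^1 = 0.54
P = 0.54 * 0.46 = 0.2484

0.248400


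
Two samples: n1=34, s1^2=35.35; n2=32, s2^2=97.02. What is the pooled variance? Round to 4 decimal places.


sp^2 = ((n1-1)*s1^2 + (n2-1)*s2^2)/(n1+n2-2)
(n1-1)*s1^2 = 33 * 35.35 = 1166.55
(n2-1)*s2^2 = 31 * 97.02 = 3007.62
numerator = 1166.55 + 3007.62 = 4174.17
n1+n2-2 = 64
sp^2 = 4174.17 / 64 = 417417/6400 ≈ 65.221406

65.2214


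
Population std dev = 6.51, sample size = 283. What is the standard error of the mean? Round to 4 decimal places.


SE = sigma / sqrt(n)
sqrt(283) ≈ 16.822604
SE = 6.51 / 16.822604 ≈ 0.386979

0.3870


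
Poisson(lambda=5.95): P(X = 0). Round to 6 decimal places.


P = e^(-lam) * lam^k / k!
e^(-5.95) ≈ 0.002605841
lam^k = 5.95^0 = 1
k! = 0! = 1
P = 0.002605841 * 1 / 1 ≈ 0.002606

0.002606


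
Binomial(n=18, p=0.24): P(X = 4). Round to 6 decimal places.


P = C(n,k) * p^k * (1-p)^(n-k)
C(18,4) = 3060
p^k = 0.24^4 = 0.00331776
(1-p)^(n-k) = 0.76^14 ≈ 0.02144817
P = 3060 * 0.00331776 * 0.02144817 ≈ 0.217749

0.217749


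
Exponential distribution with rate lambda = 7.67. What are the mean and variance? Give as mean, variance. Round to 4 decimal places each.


mean = 1/lam, var = 1/lam^2
mean = 1 / 7.67 = 100/767 ≈ 0.130378
lam^2 = 7.67^2 = 58.8289
var = 1 / 58.8289 ≈ 0.016998

0.1304, 0.0170


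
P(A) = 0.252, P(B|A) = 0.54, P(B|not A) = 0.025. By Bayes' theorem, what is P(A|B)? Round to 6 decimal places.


P(A|B) = P(B|A)*P(A) / P(B), P(B) = P(B|A)*P(A) + P(B|not A)*P(not A)
P(B|A)*P(A) = 0.54 * 0.252 = 0.13608
P(B|not A)*P(not A) = 0.025 * 0.748 = 0.0187
P(B) = 0.13608 + 0.0187 = 0.15478
P(A|B) = 0.13608 / 0.15478 = 6804/7739 ≈ 0.87918336

0.879183


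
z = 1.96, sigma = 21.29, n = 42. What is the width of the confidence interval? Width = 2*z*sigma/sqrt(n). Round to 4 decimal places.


width = 2*z*sigma/sqrt(n)
2*z*sigma = 2 * 1.96 * 21.29 = 83.4568
sqrt(42) ≈ 6.480741
width = 83.4568 / 6.480741 ≈ 12.877664

12.8777


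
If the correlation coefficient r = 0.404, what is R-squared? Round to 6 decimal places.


R^2 = r^2 = (0.404)^2 = 0.163216

0.163216


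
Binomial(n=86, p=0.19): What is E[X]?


E[X] = n*p = 86 * 0.19 = 16.34

16.34


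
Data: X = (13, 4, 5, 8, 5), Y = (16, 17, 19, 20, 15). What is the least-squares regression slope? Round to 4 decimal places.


b = sum((xi-xbar)(yi-ybar)) / sum((xi-xbar)^2)
n = 5, xbar = 35/5 = 7, ybar = 87/5 = 17.4
Sxy = sum((xi-xbar)(yi-ybar)) = -3
Sxx = sum((xi-xbar)^2) = 54
b = Sxy / Sxx = -1/18 ≈ -0.055556

-0.0556


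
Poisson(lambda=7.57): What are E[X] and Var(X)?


E[X] = Var(X) = lambda = 7.57

7.57, 7.57


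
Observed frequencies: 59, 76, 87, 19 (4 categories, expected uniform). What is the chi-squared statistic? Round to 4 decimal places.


chi2 = sum((O-E)^2/E), E = total/4
total = 241, E = 241/4 = 60.25
(59 - 60.25)^2 / 60.25 = 1.5625 / 60.25 = 25/964 ≈ 0.025934
(76 - 60.25)^2 / 60.25 = 248.0625 / 60.25 = 3969/964 ≈ 4.117220
(87 - 60.25)^2 / 60.25 = 715.5625 / 60.25 = 11449/964 ≈ 11.876556
(19 - 60.25)^2 / 60.25 = 1701.5625 / 60.25 = 27225/964 ≈ 28.241701
chi2 = 10667/241 ≈ 44.261411

44.2614


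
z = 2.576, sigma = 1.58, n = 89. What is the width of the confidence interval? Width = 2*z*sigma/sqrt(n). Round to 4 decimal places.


width = 2*z*sigma/sqrt(n)
2*z*sigma = 2 * 2.576 * 1.58 = 8.14016
sqrt(89) ≈ 9.433981
width = 8.14016 / 9.433981 ≈ 0.862855

0.8629


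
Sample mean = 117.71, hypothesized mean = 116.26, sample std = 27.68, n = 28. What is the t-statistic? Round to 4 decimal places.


t = (xbar - mu0) / (s/sqrt(n))
xbar - mu0 = 117.71 - 116.26 = 1.45
sqrt(28) ≈ 5.29150262
s/sqrt(n) = 27.68 / 5.29150262 ≈ 5.23102831
t = 1.45 / 5.23102831 ≈ 0.277192

0.2772


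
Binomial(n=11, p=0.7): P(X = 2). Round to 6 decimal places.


P = C(n,k) * p^k * (1-p)^(n-k)
C(11,2) = 55
p^k = 0.7^2 = 0.49
(1-p)^(n-k) = 0.3^9 = 0.000019683
P = 55 * 0.49 * 0.000019683 ≈ 0.000530

0.000530


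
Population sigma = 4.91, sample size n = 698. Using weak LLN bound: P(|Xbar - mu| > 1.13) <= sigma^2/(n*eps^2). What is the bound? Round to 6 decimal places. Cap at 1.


bound = min(1, sigma^2/(n*eps^2))
sigma^2 = 4.91^2 = 24.1081
n*eps^2 = 698 * 1.13^2 = 698 * 1.2769 = 891.2762
sigma^2/(n*eps^2) = 24.1081 / 891.2762 ≈ 0.02704897

0.027049


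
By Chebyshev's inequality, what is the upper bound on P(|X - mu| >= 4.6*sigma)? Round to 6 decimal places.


P <= 1/k^2
k^2 = 4.6^2 = 21.16
1/k^2 = 1 / 21.16 = 25/529 ≈ 0.04725898

0.047259


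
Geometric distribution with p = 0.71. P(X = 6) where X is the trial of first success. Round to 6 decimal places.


P = (1-p)^(k-1) * p
(1-p)^(k-1) = 0.29^5 ≈ 0.002051115
P = 0.002051115 * 0.71 ≈ 0.001456292

0.001456


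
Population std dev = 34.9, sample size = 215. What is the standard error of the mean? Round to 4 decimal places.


SE = sigma / sqrt(n)
sqrt(215) ≈ 14.662878
SE = 34.9 / 14.662878 ≈ 2.380160

2.3802


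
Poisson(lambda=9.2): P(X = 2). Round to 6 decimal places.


P = e^(-lam) * lam^k / k!
e^(-9.2) ≈ 0.0001010394
lam^k = 9.2^2 = 84.64
k! = 2! = 2
P = 0.0001010394 * 84.64 / 2 ≈ 0.004276

0.004276


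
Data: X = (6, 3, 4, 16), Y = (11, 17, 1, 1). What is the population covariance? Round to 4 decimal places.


Cov = (1/n)*sum((xi-xbar)(yi-ybar))
n = 4, xbar = 29/4 = 7.25, ybar = 30/4 = 7.5
sum((xi-xbar)(yi-ybar)) = -80.5
Cov = -80.5 / 4 = -20.125

-20.1250


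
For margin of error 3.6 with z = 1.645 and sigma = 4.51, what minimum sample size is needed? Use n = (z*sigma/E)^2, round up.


z*sigma/E = 1.645 * 4.51 / 3.6 ≈ 2.060819
(z*sigma/E)^2 ≈ 4.246977
round up: n = 5

5


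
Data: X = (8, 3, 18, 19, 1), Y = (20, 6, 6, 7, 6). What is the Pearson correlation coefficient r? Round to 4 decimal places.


r = sum((xi-xbar)(yi-ybar)) / sqrt(sum((xi-xbar)^2) * sum((yi-ybar)^2))
n = 5, xbar = 49/5 = 9.8, ybar = 45/5 = 9
Sxy = sum((xi-xbar)(yi-ybar)) = -16
Sxx = sum((xi-xbar)^2) = 278.8
Syy = sum((yi-ybar)^2) = 152
sqrt(Sxx*Syy) ≈ 205.858204
r = Sxy / sqrt(Sxx*Syy) = -16 / 205.858204 ≈ -0.077723

-0.0777


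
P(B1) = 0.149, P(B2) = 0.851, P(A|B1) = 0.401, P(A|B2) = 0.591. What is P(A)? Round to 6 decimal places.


P(A) = P(A|B1)*P(B1) + P(A|B2)*P(B2)
P(A|B1)*P(B1) = 0.401 * 0.149 = 0.059749
P(A|B2)*P(B2) = 0.591 * 0.851 = 0.502941
P(A) = 0.059749 + 0.502941 = 0.56269

0.562690


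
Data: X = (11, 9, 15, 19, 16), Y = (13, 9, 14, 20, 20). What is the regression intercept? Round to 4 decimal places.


a = ybar - b*xbar, where b = sum((xi-xbar)(yi-ybar)) / sum((xi-xbar)^2)
n = 5, xbar = 70/5 = 14, ybar = 76/5 = 15.2
Sxy = sum((xi-xbar)(yi-ybar)) = 70
Sxx = sum((xi-xbar)^2) = 64
b = Sxy / Sxx = 1.09375
a = 15.2 - 1.09375 * 14 = -0.1125

-0.1125


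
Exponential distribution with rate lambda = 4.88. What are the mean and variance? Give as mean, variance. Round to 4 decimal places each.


mean = 1/lam, var = 1/lam^2
mean = 1 / 4.88 = 25/122 ≈ 0.204918
lam^2 = 4.88^2 = 23.8144
var = 1 / 23.8144 ≈ 0.041991

0.2049, 0.0420


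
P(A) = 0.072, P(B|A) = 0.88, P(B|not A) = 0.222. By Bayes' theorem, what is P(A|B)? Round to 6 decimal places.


P(A|B) = P(B|A)*P(A) / P(B), P(B) = P(B|A)*P(A) + P(B|not A)*P(not A)
P(B|A)*P(A) = 0.88 * 0.072 = 0.06336
P(B|not A)*P(not A) = 0.222 * 0.928 = 0.206016
P(B) = 0.06336 + 0.206016 = 0.269376
P(A|B) = 0.06336 / 0.269376 = 330/1403 ≈ 0.23521026

0.235210


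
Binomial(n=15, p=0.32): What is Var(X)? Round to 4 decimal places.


Var = n*p*(1-p) = 15 * 0.32 * 0.68 = 3.264

3.2640


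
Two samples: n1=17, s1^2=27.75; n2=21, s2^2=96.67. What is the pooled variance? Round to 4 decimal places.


sp^2 = ((n1-1)*s1^2 + (n2-1)*s2^2)/(n1+n2-2)
(n1-1)*s1^2 = 16 * 27.75 = 444
(n2-1)*s2^2 = 20 * 96.67 = 1933.4
numerator = 444 + 1933.4 = 2377.4
n1+n2-2 = 36
sp^2 = 2377.4 / 36 = 11887/180 ≈ 66.038889

66.0389


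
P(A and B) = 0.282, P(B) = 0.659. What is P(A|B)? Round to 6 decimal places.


P(A|B) = P(A and B) / P(B) = 0.282 / 0.659 = 282/659 ≈ 0.42792109

0.427921


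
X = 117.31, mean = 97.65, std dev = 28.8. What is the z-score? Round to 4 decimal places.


z = (X - mu) / sigma
X - mu = 117.31 - 97.65 = 19.66
z = 19.66 / 28.8 = 983/1440 ≈ 0.682639

0.6826


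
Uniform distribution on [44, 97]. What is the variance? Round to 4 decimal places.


Var = (b-a)^2 / 12
(b-a)^2 = (97 - 44)^2 = 2809
Var = 2809/12 ≈ 234.083333

234.0833


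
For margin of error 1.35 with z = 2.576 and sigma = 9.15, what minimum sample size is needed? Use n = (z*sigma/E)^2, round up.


z*sigma/E = 2.576 * 9.15 / 1.35 = 19642/1125 ≈ 17.459556
(z*sigma/E)^2 ≈ 304.836080
round up: n = 305

305


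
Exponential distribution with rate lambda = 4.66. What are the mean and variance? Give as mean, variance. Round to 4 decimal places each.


mean = 1/lam, var = 1/lam^2
mean = 1 / 4.66 = 50/233 ≈ 0.214592
lam^2 = 4.66^2 = 21.7156
var = 1 / 21.7156 ≈ 0.046050

0.2146, 0.0460


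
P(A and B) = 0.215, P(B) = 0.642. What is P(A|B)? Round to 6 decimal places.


P(A|B) = P(A and B) / P(B) = 0.215 / 0.642 = 215/642 ≈ 0.33489097

0.334891


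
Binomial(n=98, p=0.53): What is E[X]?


E[X] = n*p = 98 * 0.53 = 51.94

51.94


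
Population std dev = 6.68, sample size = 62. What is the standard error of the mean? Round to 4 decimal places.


SE = sigma / sqrt(n)
sqrt(62) ≈ 7.874008
SE = 6.68 / 7.874008 ≈ 0.848361

0.8484


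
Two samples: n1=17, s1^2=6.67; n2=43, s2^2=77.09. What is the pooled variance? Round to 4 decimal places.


sp^2 = ((n1-1)*s1^2 + (n2-1)*s2^2)/(n1+n2-2)
(n1-1)*s1^2 = 16 * 6.67 = 106.72
(n2-1)*s2^2 = 42 * 77.09 = 3237.78
numerator = 106.72 + 3237.78 = 3344.5
n1+n2-2 = 58
sp^2 = 3344.5 / 58 = 6689/116 ≈ 57.663793

57.6638


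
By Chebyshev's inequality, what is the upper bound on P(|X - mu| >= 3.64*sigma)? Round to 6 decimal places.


P <= 1/k^2
k^2 = 3.64^2 = 13.2496
1/k^2 = 1 / 13.2496 = 625/8281 ≈ 0.07547398

0.075474


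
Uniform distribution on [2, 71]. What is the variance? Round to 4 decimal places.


Var = (b-a)^2 / 12
(b-a)^2 = (71 - 2)^2 = 4761
Var = 4761/12 = 396.75

396.7500


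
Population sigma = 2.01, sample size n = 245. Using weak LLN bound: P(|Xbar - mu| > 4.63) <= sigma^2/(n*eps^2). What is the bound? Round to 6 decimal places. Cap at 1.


bound = min(1, sigma^2/(n*eps^2))
sigma^2 = 2.01^2 = 4.0401
n*eps^2 = 245 * 4.63^2 = 245 * 21.4369 = 5252.0405
sigma^2/(n*eps^2) = 4.0401 / 5252.0405 ≈ 0.00076924

0.000769


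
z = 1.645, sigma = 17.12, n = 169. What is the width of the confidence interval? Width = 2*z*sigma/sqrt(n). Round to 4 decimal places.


width = 2*z*sigma/sqrt(n)
2*z*sigma = 2 * 1.645 * 17.12 = 56.3248
sqrt(169) = 13
width = 56.3248 / 13 = 35203/8125 ≈ 4.332677

4.3327


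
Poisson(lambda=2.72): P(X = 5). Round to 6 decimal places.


P = e^(-lam) * lam^k / k!
e^(-2.72) ≈ 0.06587475
lam^k = 2.72^5 ≈ 148.882797
k! = 5! = 120
P = 0.06587475 * 148.882797 / 120 ≈ 0.081730

0.081730


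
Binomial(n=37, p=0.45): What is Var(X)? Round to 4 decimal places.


Var = n*p*(1-p) = 37 * 0.45 * 0.55 = 9.1575

9.1575


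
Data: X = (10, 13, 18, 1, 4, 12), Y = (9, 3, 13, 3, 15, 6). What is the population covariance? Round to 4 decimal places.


Cov = (1/n)*sum((xi-xbar)(yi-ybar))
n = 6, xbar = 58/6 = 29/3 ≈ 9.666667, ybar = 49/6 ≈ 8.166667
sum((xi-xbar)(yi-ybar)) = 73/3 ≈ 24.333333
Cov = 24.333333 / 6 = 73/18 ≈ 4.055556

4.0556


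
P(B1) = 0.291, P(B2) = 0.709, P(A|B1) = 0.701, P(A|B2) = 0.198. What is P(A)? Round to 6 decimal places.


P(A) = P(A|B1)*P(B1) + P(A|B2)*P(B2)
P(A|B1)*P(B1) = 0.701 * 0.291 = 0.203991
P(A|B2)*P(B2) = 0.198 * 0.709 = 0.140382
P(A) = 0.203991 + 0.140382 = 0.344373

0.344373


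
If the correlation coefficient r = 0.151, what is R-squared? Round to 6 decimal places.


R^2 = r^2 = (0.151)^2 = 0.022801

0.022801


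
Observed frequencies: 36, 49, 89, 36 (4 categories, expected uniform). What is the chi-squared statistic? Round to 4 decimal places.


chi2 = sum((O-E)^2/E), E = total/4
total = 210, E = 210/4 = 52.5
(36 - 52.5)^2 / 52.5 = 272.25 / 52.5 = 363/70 ≈ 5.185714
(49 - 52.5)^2 / 52.5 = 12.25 / 52.5 = 7/30 ≈ 0.233333
(89 - 52.5)^2 / 52.5 = 1332.25 / 52.5 = 5329/210 ≈ 25.376190
(36 - 52.5)^2 / 52.5 = 272.25 / 52.5 = 363/70 ≈ 5.185714
chi2 = 3778/105 ≈ 35.980952

35.9810


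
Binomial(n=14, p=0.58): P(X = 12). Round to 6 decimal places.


P = C(n,k) * p^k * (1-p)^(n-k)
C(14,12) = 91
p^k = 0.58^12 ≈ 0.001449225
(1-p)^(n-k) = 0.42^2 = 0.1764
P = 91 * 0.001449225 * 0.1764 ≈ 0.023264

0.023264


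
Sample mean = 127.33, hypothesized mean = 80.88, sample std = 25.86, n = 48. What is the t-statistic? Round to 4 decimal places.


t = (xbar - mu0) / (s/sqrt(n))
xbar - mu0 = 127.33 - 80.88 = 46.45
sqrt(48) ≈ 6.92820323
s/sqrt(n) = 25.86 / 6.92820323 ≈ 3.73256949
t = 46.45 / 3.73256949 ≈ 12.444510

12.4445


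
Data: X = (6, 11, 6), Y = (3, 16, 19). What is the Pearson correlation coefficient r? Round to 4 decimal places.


r = sum((xi-xbar)(yi-ybar)) / sqrt(sum((xi-xbar)^2) * sum((yi-ybar)^2))
n = 3, xbar = 23/3 ≈ 7.666667, ybar = 38/3 ≈ 12.666667
Sxy = sum((xi-xbar)(yi-ybar)) = 50/3 ≈ 16.666667
Sxx = sum((xi-xbar)^2) = 50/3 ≈ 16.666667
Syy = sum((yi-ybar)^2) = 434/3 ≈ 144.666667
sqrt(Sxx*Syy) ≈ 49.103066
r = Sxy / sqrt(Sxx*Syy) = 16.666667 / 49.103066 ≈ 0.339422

0.3394


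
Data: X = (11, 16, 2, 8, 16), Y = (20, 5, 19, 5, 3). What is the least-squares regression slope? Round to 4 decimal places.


b = sum((xi-xbar)(yi-ybar)) / sum((xi-xbar)^2)
n = 5, xbar = 53/5 = 10.6, ybar = 52/5 = 10.4
Sxy = sum((xi-xbar)(yi-ybar)) = -125.2
Sxx = sum((xi-xbar)^2) = 139.2
b = Sxy / Sxx = -313/348 ≈ -0.899425

-0.8994


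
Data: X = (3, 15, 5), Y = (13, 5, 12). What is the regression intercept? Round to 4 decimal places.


a = ybar - b*xbar, where b = sum((xi-xbar)(yi-ybar)) / sum((xi-xbar)^2)
n = 3, xbar = 23/3 ≈ 7.666667, ybar = 30/3 = 10
Sxy = sum((xi-xbar)(yi-ybar)) = -56
Sxx = sum((xi-xbar)^2) = 248/3 ≈ 82.666667
b = Sxy / Sxx = -21/31 ≈ -0.677419
a = 10 - (-0.677419) * 7.666667 = 471/31 ≈ 15.193548

15.1935


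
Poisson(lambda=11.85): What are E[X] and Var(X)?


E[X] = Var(X) = lambda = 11.85

11.85, 11.85


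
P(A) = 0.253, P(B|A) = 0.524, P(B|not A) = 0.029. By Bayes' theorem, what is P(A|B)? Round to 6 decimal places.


P(A|B) = P(B|A)*P(A) / P(B), P(B) = P(B|A)*P(A) + P(B|not A)*P(not A)
P(B|A)*P(A) = 0.524 * 0.253 = 0.132572
P(B|not A)*P(not A) = 0.029 * 0.747 = 0.021663
P(B) = 0.132572 + 0.021663 = 0.154235
P(A|B) = 0.132572 / 0.154235 ≈ 0.85954550

0.859545


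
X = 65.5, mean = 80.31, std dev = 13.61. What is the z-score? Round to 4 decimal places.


z = (X - mu) / sigma
X - mu = 65.5 - 80.31 = -14.81
z = -14.81 / 13.61 = -1481/1361 ≈ -1.088170

-1.0882


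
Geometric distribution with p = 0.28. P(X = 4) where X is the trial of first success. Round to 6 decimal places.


P = (1-p)^(k-1) * p
(1-p)^(k-1) = 0.72^3 = 0.373248
P = 0.373248 * 0.28 ≈ 0.1045094

0.104509


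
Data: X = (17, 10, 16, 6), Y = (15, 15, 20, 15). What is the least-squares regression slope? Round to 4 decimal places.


b = sum((xi-xbar)(yi-ybar)) / sum((xi-xbar)^2)
n = 4, xbar = 49/4 = 12.25, ybar = 65/4 = 16.25
Sxy = sum((xi-xbar)(yi-ybar)) = 18.75
Sxx = sum((xi-xbar)^2) = 80.75
b = Sxy / Sxx = 75/323 ≈ 0.232198

0.2322


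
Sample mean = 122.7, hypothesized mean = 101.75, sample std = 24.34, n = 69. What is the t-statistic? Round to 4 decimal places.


t = (xbar - mu0) / (s/sqrt(n))
xbar - mu0 = 122.7 - 101.75 = 20.95
sqrt(69) ≈ 8.30662386
s/sqrt(n) = 24.34 / 8.30662386 ≈ 2.93019166
t = 20.95 / 2.93019166 ≈ 7.149703

7.1497


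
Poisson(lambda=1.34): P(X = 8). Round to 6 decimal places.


P = e^(-lam) * lam^k / k!
e^(-1.34) ≈ 0.2618457
lam^k = 1.34^8 ≈ 10.395333
k! = 8! = 40320
P = 0.2618457 * 10.395333 / 40320 ≈ 0.000068

0.000068


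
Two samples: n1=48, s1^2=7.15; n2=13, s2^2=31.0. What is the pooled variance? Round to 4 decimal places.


sp^2 = ((n1-1)*s1^2 + (n2-1)*s2^2)/(n1+n2-2)
(n1-1)*s1^2 = 47 * 7.15 = 336.05
(n2-1)*s2^2 = 12 * 31.0 = 372
numerator = 336.05 + 372 = 708.05
n1+n2-2 = 59
sp^2 = 708.05 / 59 = 14161/1180 ≈ 12.000847

12.0008


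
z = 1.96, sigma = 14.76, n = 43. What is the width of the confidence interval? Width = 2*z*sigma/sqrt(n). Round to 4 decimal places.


width = 2*z*sigma/sqrt(n)
2*z*sigma = 2 * 1.96 * 14.76 = 57.8592
sqrt(43) ≈ 6.557439
width = 57.8592 / 6.557439 ≈ 8.823445

8.8234


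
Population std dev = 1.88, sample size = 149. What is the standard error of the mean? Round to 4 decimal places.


SE = sigma / sqrt(n)
sqrt(149) ≈ 12.206556
SE = 1.88 / 12.206556 ≈ 0.154016

0.1540


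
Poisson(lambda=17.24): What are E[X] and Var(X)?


E[X] = Var(X) = lambda = 17.24

17.24, 17.24


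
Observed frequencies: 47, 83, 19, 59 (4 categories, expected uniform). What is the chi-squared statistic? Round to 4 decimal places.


chi2 = sum((O-E)^2/E), E = total/4
total = 208, E = 208/4 = 52
(47 - 52)^2 / 52 = 25 / 52 = 25/52 ≈ 0.480769
(83 - 52)^2 / 52 = 961 / 52 = 961/52 ≈ 18.480769
(19 - 52)^2 / 52 = 1089 / 52 = 1089/52 ≈ 20.942308
(59 - 52)^2 / 52 = 49 / 52 = 49/52 ≈ 0.942308
chi2 = 531/13 ≈ 40.846154

40.8462


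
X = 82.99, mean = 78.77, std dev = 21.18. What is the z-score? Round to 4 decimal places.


z = (X - mu) / sigma
X - mu = 82.99 - 78.77 = 4.22
z = 4.22 / 21.18 = 211/1059 ≈ 0.199245

0.1992


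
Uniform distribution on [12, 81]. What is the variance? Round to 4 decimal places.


Var = (b-a)^2 / 12
(b-a)^2 = (81 - 12)^2 = 4761
Var = 4761/12 = 396.75

396.7500


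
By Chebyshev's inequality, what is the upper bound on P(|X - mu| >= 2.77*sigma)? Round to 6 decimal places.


P <= 1/k^2
k^2 = 2.77^2 = 7.6729
1/k^2 = 1 / 7.6729 ≈ 0.13032882

0.130329


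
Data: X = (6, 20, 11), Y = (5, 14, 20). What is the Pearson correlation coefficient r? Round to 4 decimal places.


r = sum((xi-xbar)(yi-ybar)) / sqrt(sum((xi-xbar)^2) * sum((yi-ybar)^2))
n = 3, xbar = 37/3 ≈ 12.333333, ybar = 39/3 = 13
Sxy = sum((xi-xbar)(yi-ybar)) = 49
Sxx = sum((xi-xbar)^2) = 302/3 ≈ 100.666667
Syy = sum((yi-ybar)^2) = 114
sqrt(Sxx*Syy) ≈ 107.126094
r = Sxy / sqrt(Sxx*Syy) = 49 / 107.126094 ≈ 0.457405

0.4574


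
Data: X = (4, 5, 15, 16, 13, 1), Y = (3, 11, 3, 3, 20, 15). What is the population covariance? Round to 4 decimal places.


Cov = (1/n)*sum((xi-xbar)(yi-ybar))
n = 6, xbar = 54/6 = 9, ybar = 55/6 ≈ 9.166667
sum((xi-xbar)(yi-ybar)) = -60
Cov = -60 / 6 = -10

-10.0000


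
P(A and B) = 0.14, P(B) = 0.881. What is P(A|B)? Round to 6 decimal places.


P(A|B) = P(A and B) / P(B) = 0.14 / 0.881 = 140/881 ≈ 0.15891033

0.158910


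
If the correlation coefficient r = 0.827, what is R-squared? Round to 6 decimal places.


R^2 = r^2 = (0.827)^2 = 0.683929

0.683929


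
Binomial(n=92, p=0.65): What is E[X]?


E[X] = n*p = 92 * 0.65 = 59.8

59.8


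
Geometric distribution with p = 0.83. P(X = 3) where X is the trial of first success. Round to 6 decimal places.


P = (1-p)^(k-1) * p
(1-p)^(k-1) = 0.17^2 = 0.0289
P = 0.0289 * 0.83 = 0.023987

0.023987


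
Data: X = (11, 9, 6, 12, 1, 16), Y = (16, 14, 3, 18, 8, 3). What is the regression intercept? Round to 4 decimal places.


a = ybar - b*xbar, where b = sum((xi-xbar)(yi-ybar)) / sum((xi-xbar)^2)
n = 6, xbar = 55/6 ≈ 9.166667, ybar = 62/6 = 31/3 ≈ 10.333333
Sxy = sum((xi-xbar)(yi-ybar)) = 71/3 ≈ 23.666667
Sxx = sum((xi-xbar)^2) = 809/6 ≈ 134.833333
b = Sxy / Sxx = 142/809 ≈ 0.175525
a = 10.333333 - 0.175525 * 9.166667 = 7058/809 ≈ 8.724351

8.7244


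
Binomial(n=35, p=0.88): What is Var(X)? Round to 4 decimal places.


Var = n*p*(1-p) = 35 * 0.88 * 0.12 = 3.696

3.6960


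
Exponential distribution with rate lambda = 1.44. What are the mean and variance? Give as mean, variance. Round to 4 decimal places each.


mean = 1/lam, var = 1/lam^2
mean = 1 / 1.44 = 25/36 ≈ 0.694444
lam^2 = 1.44^2 = 2.0736
var = 1 / 2.0736 = 625/1296 ≈ 0.482253

0.6944, 0.4823


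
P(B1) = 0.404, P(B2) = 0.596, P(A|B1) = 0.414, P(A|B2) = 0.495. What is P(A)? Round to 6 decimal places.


P(A) = P(A|B1)*P(B1) + P(A|B2)*P(B2)
P(A|B1)*P(B1) = 0.414 * 0.404 = 0.167256
P(A|B2)*P(B2) = 0.495 * 0.596 = 0.29502
P(A) = 0.167256 + 0.29502 = 0.462276

0.462276


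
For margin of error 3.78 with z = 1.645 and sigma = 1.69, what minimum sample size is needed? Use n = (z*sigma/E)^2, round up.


z*sigma/E = 1.645 * 1.69 / 3.78 ≈ 0.735463
(z*sigma/E)^2 ≈ 0.540906
round up: n = 1

1


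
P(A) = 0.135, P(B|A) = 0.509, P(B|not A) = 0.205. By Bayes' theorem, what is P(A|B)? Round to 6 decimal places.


P(A|B) = P(B|A)*P(A) / P(B), P(B) = P(B|A)*P(A) + P(B|not A)*P(not A)
P(B|A)*P(A) = 0.509 * 0.135 = 0.068715
P(B|not A)*P(not A) = 0.205 * 0.865 = 0.177325
P(B) = 0.068715 + 0.177325 = 0.24604
P(A|B) = 0.068715 / 0.24604 ≈ 0.27928386

0.279284


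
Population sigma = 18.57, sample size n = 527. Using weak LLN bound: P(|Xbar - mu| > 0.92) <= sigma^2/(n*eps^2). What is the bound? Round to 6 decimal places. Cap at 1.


bound = min(1, sigma^2/(n*eps^2))
sigma^2 = 18.57^2 = 344.8449
n*eps^2 = 527 * 0.92^2 = 527 * 0.8464 = 446.0528
sigma^2/(n*eps^2) = 344.8449 / 446.0528 ≈ 0.77310332

0.773103


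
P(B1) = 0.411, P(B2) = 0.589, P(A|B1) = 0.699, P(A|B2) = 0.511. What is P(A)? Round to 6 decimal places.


P(A) = P(A|B1)*P(B1) + P(A|B2)*P(B2)
P(A|B1)*P(B1) = 0.699 * 0.411 = 0.287289
P(A|B2)*P(B2) = 0.511 * 0.589 = 0.300979
P(A) = 0.287289 + 0.300979 = 0.588268

0.588268


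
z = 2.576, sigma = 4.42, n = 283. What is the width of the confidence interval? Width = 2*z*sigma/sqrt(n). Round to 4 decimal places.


width = 2*z*sigma/sqrt(n)
2*z*sigma = 2 * 2.576 * 4.42 = 22.77184
sqrt(283) ≈ 16.822604
width = 22.77184 / 16.822604 ≈ 1.353645

1.3536


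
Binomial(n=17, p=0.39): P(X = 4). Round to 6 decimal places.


P = C(n,k) * p^k * (1-p)^(n-k)
C(17,4) = 2380
p^k = 0.39^4 = 0.02313441
(1-p)^(n-k) = 0.61^13 ≈ 0.001619153
P = 2380 * 0.02313441 * 0.001619153 ≈ 0.089150

0.089150


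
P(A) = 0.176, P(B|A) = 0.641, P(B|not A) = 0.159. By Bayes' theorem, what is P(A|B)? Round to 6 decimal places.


P(A|B) = P(B|A)*P(A) / P(B), P(B) = P(B|A)*P(A) + P(B|not A)*P(not A)
P(B|A)*P(A) = 0.641 * 0.176 = 0.112816
P(B|not A)*P(not A) = 0.159 * 0.824 = 0.131016
P(B) = 0.112816 + 0.131016 = 0.243832
P(A|B) = 0.112816 / 0.243832 ≈ 0.46267922

0.462679


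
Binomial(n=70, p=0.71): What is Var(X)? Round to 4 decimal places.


Var = n*p*(1-p) = 70 * 0.71 * 0.29 = 14.413

14.4130


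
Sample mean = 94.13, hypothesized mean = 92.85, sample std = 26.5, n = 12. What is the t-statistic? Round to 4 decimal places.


t = (xbar - mu0) / (s/sqrt(n))
xbar - mu0 = 94.13 - 92.85 = 1.28
sqrt(12) ≈ 3.46410162
s/sqrt(n) = 26.5 / 3.46410162 ≈ 7.64989107
t = 1.28 / 7.64989107 ≈ 0.167323

0.1673


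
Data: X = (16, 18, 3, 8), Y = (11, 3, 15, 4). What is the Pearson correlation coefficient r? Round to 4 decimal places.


r = sum((xi-xbar)(yi-ybar)) / sqrt(sum((xi-xbar)^2) * sum((yi-ybar)^2))
n = 4, xbar = 45/4 = 11.25, ybar = 33/4 = 8.25
Sxy = sum((xi-xbar)(yi-ybar)) = -64.25
Sxx = sum((xi-xbar)^2) = 146.75
Syy = sum((yi-ybar)^2) = 98.75
sqrt(Sxx*Syy) ≈ 120.380906
r = Sxy / sqrt(Sxx*Syy) = -64.25 / 120.380906 ≈ -0.533723

-0.5337


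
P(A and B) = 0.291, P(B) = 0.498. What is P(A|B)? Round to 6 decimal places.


P(A|B) = P(A and B) / P(B) = 0.291 / 0.498 = 97/166 ≈ 0.58433735

0.584337


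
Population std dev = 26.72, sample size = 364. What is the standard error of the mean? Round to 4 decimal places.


SE = sigma / sqrt(n)
sqrt(364) ≈ 19.078784
SE = 26.72 / 19.078784 ≈ 1.400509

1.4005


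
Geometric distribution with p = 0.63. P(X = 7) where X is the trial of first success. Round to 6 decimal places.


P = (1-p)^(k-1) * p
(1-p)^(k-1) = 0.37^6 ≈ 0.002565726
P = 0.002565726 * 0.63 ≈ 0.001616408

0.001616


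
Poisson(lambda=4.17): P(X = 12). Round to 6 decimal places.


P = e^(-lam) * lam^k / k!
e^(-4.17) ≈ 0.01545226
lam^k = 4.17^12 ≈ 27646022.662046
k! = 12! = 479001600
P = 0.01545226 * 27646022.662046 / 479001600 ≈ 0.000892

0.000892


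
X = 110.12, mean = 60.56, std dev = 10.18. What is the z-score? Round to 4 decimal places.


z = (X - mu) / sigma
X - mu = 110.12 - 60.56 = 49.56
z = 49.56 / 10.18 = 2478/509 ≈ 4.868369

4.8684


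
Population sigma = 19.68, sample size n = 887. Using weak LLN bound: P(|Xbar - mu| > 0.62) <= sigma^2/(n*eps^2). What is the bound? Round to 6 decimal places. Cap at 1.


bound = min(1, sigma^2/(n*eps^2))
sigma^2 = 19.68^2 = 387.3024
n*eps^2 = 887 * 0.62^2 = 887 * 0.3844 = 340.9628
sigma^2/(n*eps^2) = 387.3024 / 340.9628 ≈ 1.13590808
this exceeds 1, so the bound is capped at 1

1.000000


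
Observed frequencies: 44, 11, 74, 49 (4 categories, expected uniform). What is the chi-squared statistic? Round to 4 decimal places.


chi2 = sum((O-E)^2/E), E = total/4
total = 178, E = 178/4 = 44.5
(44 - 44.5)^2 / 44.5 = 0.25 / 44.5 = 1/178 ≈ 0.005618
(11 - 44.5)^2 / 44.5 = 1122.25 / 44.5 = 4489/178 ≈ 25.219101
(74 - 44.5)^2 / 44.5 = 870.25 / 44.5 = 3481/178 ≈ 19.556180
(49 - 44.5)^2 / 44.5 = 20.25 / 44.5 = 81/178 ≈ 0.455056
chi2 = 4026/89 ≈ 45.235955

45.2360


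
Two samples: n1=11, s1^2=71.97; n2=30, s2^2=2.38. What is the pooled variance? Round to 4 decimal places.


sp^2 = ((n1-1)*s1^2 + (n2-1)*s2^2)/(n1+n2-2)
(n1-1)*s1^2 = 10 * 71.97 = 719.7
(n2-1)*s2^2 = 29 * 2.38 = 69.02
numerator = 719.7 + 69.02 = 788.72
n1+n2-2 = 39
sp^2 = 788.72 / 39 = 19718/975 ≈ 20.223590

20.2236


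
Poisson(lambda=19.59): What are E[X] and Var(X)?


E[X] = Var(X) = lambda = 19.59

19.59, 19.59


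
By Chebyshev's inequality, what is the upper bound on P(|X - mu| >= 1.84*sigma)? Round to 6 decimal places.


P <= 1/k^2
k^2 = 1.84^2 = 3.3856
1/k^2 = 1 / 3.3856 = 625/2116 ≈ 0.29536862

0.295369


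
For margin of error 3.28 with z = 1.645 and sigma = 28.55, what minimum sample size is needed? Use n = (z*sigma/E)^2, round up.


z*sigma/E = 1.645 * 28.55 / 3.28 ≈ 14.318521
(z*sigma/E)^2 ≈ 205.020053
round up: n = 206

206


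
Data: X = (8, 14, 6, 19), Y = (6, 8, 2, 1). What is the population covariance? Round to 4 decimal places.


Cov = (1/n)*sum((xi-xbar)(yi-ybar))
n = 4, xbar = 47/4 = 11.75, ybar = 17/4 = 4.25
sum((xi-xbar)(yi-ybar)) = -8.75
Cov = -8.75 / 4 = -2.1875

-2.1875


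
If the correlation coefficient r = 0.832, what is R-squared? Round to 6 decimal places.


R^2 = r^2 = (0.832)^2 = 0.692224

0.692224


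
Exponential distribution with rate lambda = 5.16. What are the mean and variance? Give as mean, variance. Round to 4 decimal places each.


mean = 1/lam, var = 1/lam^2
mean = 1 / 5.16 = 25/129 ≈ 0.193798
lam^2 = 5.16^2 = 26.6256
var = 1 / 26.6256 ≈ 0.037558

0.1938, 0.0376


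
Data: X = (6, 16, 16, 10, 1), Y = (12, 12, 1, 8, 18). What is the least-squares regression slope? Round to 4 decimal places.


b = sum((xi-xbar)(yi-ybar)) / sum((xi-xbar)^2)
n = 5, xbar = 49/5 = 9.8, ybar = 51/5 = 10.2
Sxy = sum((xi-xbar)(yi-ybar)) = -121.8
Sxx = sum((xi-xbar)^2) = 168.8
b = Sxy / Sxx = -609/844 ≈ -0.721564

-0.7216
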